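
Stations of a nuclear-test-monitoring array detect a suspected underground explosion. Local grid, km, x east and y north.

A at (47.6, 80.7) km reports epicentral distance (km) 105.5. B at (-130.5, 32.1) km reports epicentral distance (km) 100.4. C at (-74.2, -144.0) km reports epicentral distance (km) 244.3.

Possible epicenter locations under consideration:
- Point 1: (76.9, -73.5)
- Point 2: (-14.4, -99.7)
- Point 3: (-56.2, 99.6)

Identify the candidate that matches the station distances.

For each candidate, compare |candidate − station| to the reported distance:
Point 1: residuals A 51.5, B 132.3, C 77.6 → max 132.3 km
Point 2: residuals A 85.3, B 75.2, C 169.9 → max 169.9 km
Point 3: residuals A 0.0, B 0.0, C 0.0 → max 0.0 km
Only Point 3 has all residuals ≈ 0.

Point 3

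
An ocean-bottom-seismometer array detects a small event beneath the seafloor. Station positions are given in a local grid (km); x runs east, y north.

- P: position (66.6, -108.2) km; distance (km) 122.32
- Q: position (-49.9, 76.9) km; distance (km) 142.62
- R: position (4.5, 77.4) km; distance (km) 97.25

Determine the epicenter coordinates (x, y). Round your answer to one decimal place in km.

Circle about each station: (x − 66.6)² + (y + 108.2)² = 122.32²; (x + 49.9)² + (y − 76.9)² = 142.62²; (x − 4.5)² + (y − 77.4)² = 97.25².
Subtracting the P equation from the Q and R equations removes the quadratic terms:
-233.0 x + 370.2 y = -13117.46
-124.2 x + 371.2 y = -4627.17
Solving the 2×2 system: x ≈ 77.9, y ≈ 13.6 km.

77.9 km east, 13.6 km north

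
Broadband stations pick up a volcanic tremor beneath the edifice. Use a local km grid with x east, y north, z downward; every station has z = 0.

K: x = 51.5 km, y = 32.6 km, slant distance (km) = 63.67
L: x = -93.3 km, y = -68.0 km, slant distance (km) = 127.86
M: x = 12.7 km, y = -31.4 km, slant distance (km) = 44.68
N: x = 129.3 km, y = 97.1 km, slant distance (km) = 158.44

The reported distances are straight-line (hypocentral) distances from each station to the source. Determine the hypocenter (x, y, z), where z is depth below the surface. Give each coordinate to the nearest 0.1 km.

(11.2, -2.8, 34.3)

Each station gives a sphere (x−x_i)² + (y−y_i)² + z² = d_i² (stations at z=0).
Subtracting the K sphere from L and M: z² cancels, leaving linear equations in x and y:
-289.6 x − 201.2 y = -2680.43
-77.6 x − 128.0 y = -510.19
Solving: x ≈ 11.207, y ≈ -2.808 km (keep extra digits for the depth step; rounded: 11.2, -2.8).
Then from the K sphere: z² = 63.67² − (x − 51.5)² − (y − 32.6)² with x = 11.207, y = -2.808, so z ≈ 34.302 ≈ 34.3 km.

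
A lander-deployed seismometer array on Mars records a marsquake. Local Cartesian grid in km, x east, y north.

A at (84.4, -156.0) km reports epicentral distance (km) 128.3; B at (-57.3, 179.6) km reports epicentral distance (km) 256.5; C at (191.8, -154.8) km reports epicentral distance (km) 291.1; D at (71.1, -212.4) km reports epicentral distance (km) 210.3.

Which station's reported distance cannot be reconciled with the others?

A

Solve using three stations at a time. Using B, C, D (subtract circle equations pairwise → linear system) gives (x, y) ≈ (-88.2, -75.1).
Distances from that point to each station vs reported:
  A: calculated 190.6 vs reported 128.3 → residual 62.3 km
  B: calculated 256.5 vs reported 256.5 → residual 0.0 km
  C: calculated 291.1 vs reported 291.1 → residual 0.0 km
  D: calculated 210.3 vs reported 210.3 → residual 0.0 km
B, C, D are mutually consistent (residuals ≈ 0); A is off by 62.3 km.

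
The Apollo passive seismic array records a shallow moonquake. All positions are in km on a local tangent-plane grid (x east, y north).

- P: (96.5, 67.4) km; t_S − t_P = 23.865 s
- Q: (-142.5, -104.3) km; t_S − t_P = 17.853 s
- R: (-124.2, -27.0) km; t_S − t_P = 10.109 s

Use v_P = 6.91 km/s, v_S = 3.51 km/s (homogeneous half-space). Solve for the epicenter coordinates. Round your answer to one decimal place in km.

-53.4 km east, -13.3 km north

Distance from S−P lag: d = Δt · v_P v_S / (v_P − v_S) = Δt · (6.91·3.51)/(6.91−3.51) ≈ 7.1336·Δt.
So d_P = 170.24, d_Q = 127.36, d_R = 72.11 km.
Circle about each station: (x − 96.5)² + (y − 67.4)² = 170.24²; (x + 142.5)² + (y + 104.3)² = 127.36²; (x + 124.2)² + (y + 27.0)² = 72.11².
Subtracting the P equation from the Q and R equations removes the quadratic terms:
-478.0 x − 343.4 y = 30090.82
-441.4 x − 188.8 y = 26081.44
Solving the 2×2 system: x ≈ -53.4, y ≈ -13.3 km.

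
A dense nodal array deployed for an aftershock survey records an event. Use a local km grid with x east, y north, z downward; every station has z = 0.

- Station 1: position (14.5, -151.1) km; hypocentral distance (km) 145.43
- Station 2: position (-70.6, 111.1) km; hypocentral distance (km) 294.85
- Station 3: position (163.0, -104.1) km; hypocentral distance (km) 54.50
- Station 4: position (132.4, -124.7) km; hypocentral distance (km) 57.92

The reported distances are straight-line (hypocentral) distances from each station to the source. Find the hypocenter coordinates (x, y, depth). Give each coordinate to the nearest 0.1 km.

Each station gives a sphere (x−x_i)² + (y−y_i)² + z² = d_i² (stations at z=0).
Subtracting the Station 1 sphere from Station 2 and Station 3: z² cancels, leaving linear equations in x and y:
-170.2 x + 524.4 y = -71500.53
297.0 x + 94.0 y = 32543.98
Solving: x ≈ 138.502, y ≈ -91.395 km (keep extra digits for the depth step; rounded: 138.5, -91.4).
Then from the Station 1 sphere: z² = 145.43² − (x − 14.5)² − (y + 151.1)² with x = 138.502, y = -91.395, so z ≈ 46.997 ≈ 47.0 km.
Check against Station 4 (with the unrounded solution): distance 57.92 ≈ 57.92 km. ✓

(138.5, -91.4, 47.0)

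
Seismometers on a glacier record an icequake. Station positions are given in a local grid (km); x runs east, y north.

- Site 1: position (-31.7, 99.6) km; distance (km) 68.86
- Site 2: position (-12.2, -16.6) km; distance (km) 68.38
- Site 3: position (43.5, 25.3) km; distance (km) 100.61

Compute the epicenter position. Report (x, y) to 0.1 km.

x ≈ -56.6 km, y ≈ 35.4 km

Circle about each station: (x + 31.7)² + (y − 99.6)² = 68.86²; (x + 12.2)² + (y + 16.6)² = 68.38²; (x − 43.5)² + (y − 25.3)² = 100.61².
Subtracting pairs of circle equations eliminates x²+y² and gives linear equations (the radical axes):
39.0 x − 232.4 y = -10434.77
150.4 x − 148.6 y = -13773.38
Solving the 2×2 system: x ≈ -56.6, y ≈ 35.4 km.
Check against Site 1 (with the unrounded x, y): √((x + 31.7)²+(y − 99.6)²) = 68.86 ≈ 68.86 km. ✓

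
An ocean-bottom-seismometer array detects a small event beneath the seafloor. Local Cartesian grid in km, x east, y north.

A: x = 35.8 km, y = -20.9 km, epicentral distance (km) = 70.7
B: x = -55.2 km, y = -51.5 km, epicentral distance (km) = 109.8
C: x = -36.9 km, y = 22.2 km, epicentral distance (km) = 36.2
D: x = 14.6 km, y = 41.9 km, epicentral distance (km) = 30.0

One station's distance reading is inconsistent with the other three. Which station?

A

Solve using three stations at a time. Using B, C, D (subtract circle equations pairwise → linear system) gives (x, y) ≈ (-14.2, 50.3).
Distances from that point to each station vs reported:
  A: calculated 87.0 vs reported 70.7 → residual 16.3 km
  B: calculated 109.8 vs reported 109.8 → residual 0.0 km
  C: calculated 36.2 vs reported 36.2 → residual 0.0 km
  D: calculated 30.0 vs reported 30.0 → residual 0.0 km
B, C, D are mutually consistent (residuals ≈ 0); A is off by 16.3 km.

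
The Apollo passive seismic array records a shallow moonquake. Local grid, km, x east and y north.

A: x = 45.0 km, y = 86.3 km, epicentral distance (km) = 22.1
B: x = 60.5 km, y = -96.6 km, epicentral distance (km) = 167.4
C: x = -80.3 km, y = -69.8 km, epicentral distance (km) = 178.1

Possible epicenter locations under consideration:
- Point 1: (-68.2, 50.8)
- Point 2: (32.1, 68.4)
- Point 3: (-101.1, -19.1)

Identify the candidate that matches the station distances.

Point 2

For each candidate, compare |candidate − station| to the reported distance:
Point 1: residuals A 96.5, B 28.3, C 56.9 → max 96.5 km
Point 2: residuals A 0.0, B 0.0, C 0.0 → max 0.0 km
Point 3: residuals A 158.1, B 11.8, C 123.3 → max 158.1 km
Only Point 2 has all residuals ≈ 0.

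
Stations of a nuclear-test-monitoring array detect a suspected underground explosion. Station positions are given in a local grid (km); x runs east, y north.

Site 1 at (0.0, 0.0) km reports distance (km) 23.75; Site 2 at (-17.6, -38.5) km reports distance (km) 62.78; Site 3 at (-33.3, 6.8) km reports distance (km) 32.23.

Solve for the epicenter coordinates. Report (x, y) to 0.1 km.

Circle about each station: x² + y² = 23.75²; (x + 17.6)² + (y + 38.5)² = 62.78²; (x + 33.3)² + (y − 6.8)² = 32.23².
Subtracting pairs of circle equations eliminates x²+y² and gives linear equations (the radical axes):
-35.2 x − 77.0 y = -1585.26
-66.6 x + 13.6 y = 680.42
Solving the 2×2 system: x ≈ -5.5, y ≈ 23.1 km.

x ≈ -5.5 km, y ≈ 23.1 km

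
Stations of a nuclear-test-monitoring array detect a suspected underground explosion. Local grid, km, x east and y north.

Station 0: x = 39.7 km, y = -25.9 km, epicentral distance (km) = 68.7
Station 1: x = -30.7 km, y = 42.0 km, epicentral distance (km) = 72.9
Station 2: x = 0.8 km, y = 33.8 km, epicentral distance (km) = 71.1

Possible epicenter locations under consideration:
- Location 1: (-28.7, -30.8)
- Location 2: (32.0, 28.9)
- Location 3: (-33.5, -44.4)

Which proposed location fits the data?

For each candidate, compare |candidate − station| to the reported distance:
Location 1: residuals Station 0 0.1, Station 1 0.1, Station 2 0.1 → max 0.1 km
Location 2: residuals Station 0 13.4, Station 1 8.8, Station 2 39.5 → max 39.5 km
Location 3: residuals Station 0 6.8, Station 1 13.5, Station 2 14.3 → max 14.3 km
Only Location 1 has all residuals ≈ 0.

Location 1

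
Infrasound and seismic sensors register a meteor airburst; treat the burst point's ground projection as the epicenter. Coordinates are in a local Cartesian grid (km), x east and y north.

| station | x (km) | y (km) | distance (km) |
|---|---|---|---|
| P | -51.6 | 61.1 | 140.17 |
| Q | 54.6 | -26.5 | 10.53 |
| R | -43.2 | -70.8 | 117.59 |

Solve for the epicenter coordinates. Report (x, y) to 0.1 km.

Circle about each station: (x + 51.6)² + (y − 61.1)² = 140.17²; (x − 54.6)² + (y + 26.5)² = 10.53²; (x + 43.2)² + (y + 70.8)² = 117.59².
Subtracting the P equation from the Q and R equations removes the quadratic terms:
212.4 x − 175.2 y = 16824.39
16.8 x − 263.8 y = 6303.33
Solving the 2×2 system: x ≈ 62.8, y ≈ -19.9 km.
Check against P (with the unrounded x, y): √((x + 51.6)²+(y − 61.1)²) = 140.17 ≈ 140.17 km. ✓

x ≈ 62.8 km, y ≈ -19.9 km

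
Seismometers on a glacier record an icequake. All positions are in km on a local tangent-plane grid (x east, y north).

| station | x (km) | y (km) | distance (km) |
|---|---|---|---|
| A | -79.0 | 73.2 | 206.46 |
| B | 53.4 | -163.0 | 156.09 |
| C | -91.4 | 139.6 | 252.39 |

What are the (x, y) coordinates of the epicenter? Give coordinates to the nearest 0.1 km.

x ≈ 107.0 km, y ≈ -16.4 km

Circle about each station: (x + 79.0)² + (y − 73.2)² = 206.46²; (x − 53.4)² + (y + 163.0)² = 156.09²; (x + 91.4)² + (y − 139.6)² = 252.39².
Subtracting the A equation from the B and C equations removes the quadratic terms:
264.8 x − 472.4 y = 36082.96
-24.8 x + 132.8 y = -4832.10
Solving the 2×2 system: x ≈ 107.0, y ≈ -16.4 km.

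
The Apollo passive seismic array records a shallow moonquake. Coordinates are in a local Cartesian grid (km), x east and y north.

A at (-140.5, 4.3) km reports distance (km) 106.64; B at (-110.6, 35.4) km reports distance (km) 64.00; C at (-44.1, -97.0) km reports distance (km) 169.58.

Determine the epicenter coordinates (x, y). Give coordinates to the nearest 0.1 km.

-58.1 km east, 72.0 km north

Circle about each station: (x + 140.5)² + (y − 4.3)² = 106.64²; (x + 110.6)² + (y − 35.4)² = 64.00²; (x + 44.1)² + (y + 97.0)² = 169.58².
Subtracting the A equation from the B and C equations removes the quadratic terms:
59.8 x + 62.2 y = 1002.87
192.8 x − 202.6 y = -25790.22
Solving the 2×2 system: x ≈ -58.1, y ≈ 72.0 km.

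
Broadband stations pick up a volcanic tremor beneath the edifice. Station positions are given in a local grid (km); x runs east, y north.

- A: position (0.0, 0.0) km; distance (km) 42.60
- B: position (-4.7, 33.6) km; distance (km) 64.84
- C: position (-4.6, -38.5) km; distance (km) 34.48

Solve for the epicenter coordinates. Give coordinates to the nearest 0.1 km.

Circle about each station: x² + y² = 42.60²; (x + 4.7)² + (y − 33.6)² = 64.84²; (x + 4.6)² + (y + 38.5)² = 34.48².
Subtracting the A equation from the B and C equations removes the quadratic terms:
-9.4 x + 67.2 y = -1238.42
-9.2 x − 77.0 y = 2129.30
Solving the 2×2 system: x ≈ -35.6, y ≈ -23.4 km.

-35.6 km east, -23.4 km north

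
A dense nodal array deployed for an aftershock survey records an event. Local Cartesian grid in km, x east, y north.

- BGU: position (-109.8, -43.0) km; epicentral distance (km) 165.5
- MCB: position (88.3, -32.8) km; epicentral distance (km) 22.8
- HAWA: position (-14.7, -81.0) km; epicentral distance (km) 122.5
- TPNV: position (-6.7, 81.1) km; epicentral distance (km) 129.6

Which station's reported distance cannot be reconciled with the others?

Solve using three stations at a time. Using MCB, HAWA, TPNV (subtract circle equations pairwise → linear system) gives (x, y) ≈ (85.3, -10.2).
Distances from that point to each station vs reported:
  BGU: calculated 197.8 vs reported 165.5 → residual 32.3 km
  MCB: calculated 22.8 vs reported 22.8 → residual 0.0 km
  HAWA: calculated 122.5 vs reported 122.5 → residual 0.0 km
  TPNV: calculated 129.6 vs reported 129.6 → residual 0.0 km
MCB, HAWA, TPNV are mutually consistent (residuals ≈ 0); BGU is off by 32.3 km.

BGU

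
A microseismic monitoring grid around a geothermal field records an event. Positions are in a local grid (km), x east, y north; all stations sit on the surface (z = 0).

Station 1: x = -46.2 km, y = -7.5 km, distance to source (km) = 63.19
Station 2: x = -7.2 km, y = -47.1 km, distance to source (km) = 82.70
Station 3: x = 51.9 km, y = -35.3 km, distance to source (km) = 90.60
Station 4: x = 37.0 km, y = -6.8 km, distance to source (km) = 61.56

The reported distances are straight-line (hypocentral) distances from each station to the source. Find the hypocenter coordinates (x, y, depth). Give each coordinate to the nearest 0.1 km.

(-3.7, 31.3, 26.1)

Each station gives a sphere (x−x_i)² + (y−y_i)² + z² = d_i² (stations at z=0).
Subtracting the Station 1 sphere from Station 2 and Station 3: z² cancels, leaving linear equations in x and y:
78.0 x − 79.2 y = -2766.75
196.2 x − 55.6 y = -2466.37
Solving: x ≈ -3.705, y ≈ 31.285 km (keep extra digits for the depth step; rounded: -3.7, 31.3).
Then from the Station 1 sphere: z² = 63.19² − (x + 46.2)² − (y + 7.5)² with x = -3.705, y = 31.285, so z ≈ 26.132 ≈ 26.1 km.
Check against Station 4 (with the unrounded solution): distance 61.57 ≈ 61.56 km. ✓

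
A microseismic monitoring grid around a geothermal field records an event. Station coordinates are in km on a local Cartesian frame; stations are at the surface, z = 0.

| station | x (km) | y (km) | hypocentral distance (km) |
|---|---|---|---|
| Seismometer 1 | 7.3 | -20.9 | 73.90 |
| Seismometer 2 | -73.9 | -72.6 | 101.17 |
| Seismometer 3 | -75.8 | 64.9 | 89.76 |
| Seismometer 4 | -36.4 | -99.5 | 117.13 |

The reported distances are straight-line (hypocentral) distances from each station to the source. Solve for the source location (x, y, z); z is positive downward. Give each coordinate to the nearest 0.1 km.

Each station gives a sphere (x−x_i)² + (y−y_i)² + z² = d_i² (stations at z=0).
Subtracting the Seismometer 1 sphere from Seismometer 2 and Seismometer 3: z² cancels, leaving linear equations in x and y:
-162.4 x − 103.4 y = 5467.71
-166.2 x + 171.6 y = 6871.90
Solving: x ≈ -36.597, y ≈ 4.600 km (keep extra digits for the depth step; rounded: -36.6, 4.6).
Then from the Seismometer 1 sphere: z² = 73.90² − (x − 7.3)² − (y + 20.9)² with x = -36.597, y = 4.600, so z ≈ 53.703 ≈ 53.7 km.

x ≈ -36.6 km, y ≈ 4.6 km, depth ≈ 53.7 km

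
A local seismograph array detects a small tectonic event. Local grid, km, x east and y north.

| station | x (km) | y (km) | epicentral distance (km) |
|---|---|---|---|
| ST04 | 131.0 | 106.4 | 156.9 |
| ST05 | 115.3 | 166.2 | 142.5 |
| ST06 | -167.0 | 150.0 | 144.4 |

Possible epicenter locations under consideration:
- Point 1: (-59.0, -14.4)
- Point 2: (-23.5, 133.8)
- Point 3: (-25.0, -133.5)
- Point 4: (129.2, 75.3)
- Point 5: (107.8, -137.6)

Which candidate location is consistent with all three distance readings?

For each candidate, compare |candidate − station| to the reported distance:
Point 1: residuals ST04 68.3, ST05 108.5, ST06 52.3 → max 108.5 km
Point 2: residuals ST04 0.0, ST05 0.0, ST06 0.0 → max 0.0 km
Point 3: residuals ST04 129.3, ST05 188.4, ST06 172.7 → max 188.4 km
Point 4: residuals ST04 125.7, ST05 50.5, ST06 161.1 → max 161.1 km
Point 5: residuals ST04 88.2, ST05 161.4, ST06 253.4 → max 253.4 km
Only Point 2 has all residuals ≈ 0.

Point 2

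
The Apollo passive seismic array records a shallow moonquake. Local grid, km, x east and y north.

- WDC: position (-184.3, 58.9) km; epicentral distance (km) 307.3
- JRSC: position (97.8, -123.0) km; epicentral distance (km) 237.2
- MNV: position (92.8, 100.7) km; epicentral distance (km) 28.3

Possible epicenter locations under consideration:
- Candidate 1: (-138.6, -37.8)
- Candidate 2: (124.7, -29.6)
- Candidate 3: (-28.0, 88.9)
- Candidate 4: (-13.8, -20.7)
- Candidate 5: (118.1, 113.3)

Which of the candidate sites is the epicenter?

For each candidate, compare |candidate − station| to the reported distance:
Candidate 1: residuals WDC 200.3, JRSC 14.1, MNV 241.4 → max 241.4 km
Candidate 2: residuals WDC 14.1, JRSC 140.0, MNV 105.8 → max 140.0 km
Candidate 3: residuals WDC 148.1, JRSC 9.2, MNV 93.1 → max 148.1 km
Candidate 4: residuals WDC 119.1, JRSC 85.8, MNV 133.3 → max 133.3 km
Candidate 5: residuals WDC 0.0, JRSC 0.0, MNV 0.0 → max 0.0 km
Only Candidate 5 has all residuals ≈ 0.

Candidate 5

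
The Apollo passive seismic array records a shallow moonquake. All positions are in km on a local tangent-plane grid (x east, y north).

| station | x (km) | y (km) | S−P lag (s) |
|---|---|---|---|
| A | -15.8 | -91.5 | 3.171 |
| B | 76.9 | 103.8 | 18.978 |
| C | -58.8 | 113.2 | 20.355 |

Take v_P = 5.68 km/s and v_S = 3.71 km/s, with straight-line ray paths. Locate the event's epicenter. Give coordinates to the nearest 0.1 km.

x ≈ 18.1 km, y ≈ -90.5 km

Distance from S−P lag: d = Δt · v_P v_S / (v_P − v_S) = Δt · (5.68·3.71)/(5.68−3.71) ≈ 10.6969·Δt.
So d_A = 33.92, d_B = 203.00, d_C = 217.73 km.
Circle about each station: (x + 15.8)² + (y + 91.5)² = 33.92²; (x − 76.9)² + (y − 103.8)² = 203.00²; (x + 58.8)² + (y − 113.2)² = 217.73².
Subtracting the A equation from the B and C equations removes the quadratic terms:
185.4 x + 390.6 y = -31992.27
-86.0 x + 409.4 y = -38606.00
Solving the 2×2 system: x ≈ 18.1, y ≈ -90.5 km.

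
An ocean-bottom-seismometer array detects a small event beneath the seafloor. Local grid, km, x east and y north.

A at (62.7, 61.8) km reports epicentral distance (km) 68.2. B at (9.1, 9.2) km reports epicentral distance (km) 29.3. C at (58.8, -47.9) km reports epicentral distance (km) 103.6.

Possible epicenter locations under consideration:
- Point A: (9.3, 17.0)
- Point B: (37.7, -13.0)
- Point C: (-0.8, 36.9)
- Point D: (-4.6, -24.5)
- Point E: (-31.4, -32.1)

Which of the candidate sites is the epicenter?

Point C

For each candidate, compare |candidate − station| to the reported distance:
Point A: residuals A 1.5, B 21.5, C 22.0 → max 22.0 km
Point B: residuals A 10.7, B 6.9, C 62.8 → max 62.8 km
Point C: residuals A 0.0, B 0.1, C 0.0 → max 0.1 km
Point D: residuals A 41.2, B 7.1, C 36.0 → max 41.2 km
Point E: residuals A 64.7, B 28.5, C 12.0 → max 64.7 km
Only Point C has all residuals ≈ 0.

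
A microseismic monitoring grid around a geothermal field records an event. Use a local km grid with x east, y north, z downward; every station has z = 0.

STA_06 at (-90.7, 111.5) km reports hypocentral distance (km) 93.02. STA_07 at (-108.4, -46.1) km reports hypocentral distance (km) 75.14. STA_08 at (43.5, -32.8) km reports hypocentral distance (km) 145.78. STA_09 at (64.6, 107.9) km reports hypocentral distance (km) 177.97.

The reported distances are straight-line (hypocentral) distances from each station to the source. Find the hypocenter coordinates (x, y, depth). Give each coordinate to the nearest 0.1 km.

(-89.2, 22.0, 25.3)

Each station gives a sphere (x−x_i)² + (y−y_i)² + z² = d_i² (stations at z=0).
Subtracting the STA_06 sphere from STA_07 and STA_08: z² cancels, leaving linear equations in x and y:
-35.4 x − 315.2 y = -3776.27
268.4 x − 288.6 y = -30289.74
Solving: x ≈ -89.199, y ≈ 21.998 km (keep extra digits for the depth step; rounded: -89.2, 22.0).
Then from the STA_06 sphere: z² = 93.02² − (x + 90.7)² − (y − 111.5)² with x = -89.199, y = 21.998, so z ≈ 25.295 ≈ 25.3 km.
Check against STA_09 (with the unrounded solution): distance 177.97 ≈ 177.97 km. ✓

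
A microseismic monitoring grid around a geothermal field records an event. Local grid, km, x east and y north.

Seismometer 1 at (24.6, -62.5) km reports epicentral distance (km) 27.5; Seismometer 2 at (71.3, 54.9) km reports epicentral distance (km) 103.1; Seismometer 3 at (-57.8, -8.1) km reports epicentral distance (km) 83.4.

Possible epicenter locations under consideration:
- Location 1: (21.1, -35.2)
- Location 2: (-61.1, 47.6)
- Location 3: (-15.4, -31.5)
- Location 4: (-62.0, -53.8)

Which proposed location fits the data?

Location 1

For each candidate, compare |candidate − station| to the reported distance:
Location 1: residuals Seismometer 1 0.0, Seismometer 2 0.0, Seismometer 3 0.0 → max 0.0 km
Location 2: residuals Seismometer 1 112.0, Seismometer 2 29.5, Seismometer 3 27.6 → max 112.0 km
Location 3: residuals Seismometer 1 23.1, Seismometer 2 19.3, Seismometer 3 35.0 → max 35.0 km
Location 4: residuals Seismometer 1 59.5, Seismometer 2 68.9, Seismometer 3 37.5 → max 68.9 km
Only Location 1 has all residuals ≈ 0.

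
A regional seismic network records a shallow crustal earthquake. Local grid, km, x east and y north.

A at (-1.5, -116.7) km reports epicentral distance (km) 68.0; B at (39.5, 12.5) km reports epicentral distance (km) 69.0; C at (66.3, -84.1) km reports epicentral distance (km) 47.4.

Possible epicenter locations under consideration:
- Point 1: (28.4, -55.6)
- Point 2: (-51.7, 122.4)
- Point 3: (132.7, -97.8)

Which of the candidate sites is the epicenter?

For each candidate, compare |candidate − station| to the reported distance:
Point 1: residuals A 0.0, B 0.0, C 0.0 → max 0.0 km
Point 2: residuals A 176.3, B 73.8, C 190.4 → max 190.4 km
Point 3: residuals A 67.5, B 75.4, C 20.4 → max 75.4 km
Only Point 1 has all residuals ≈ 0.

Point 1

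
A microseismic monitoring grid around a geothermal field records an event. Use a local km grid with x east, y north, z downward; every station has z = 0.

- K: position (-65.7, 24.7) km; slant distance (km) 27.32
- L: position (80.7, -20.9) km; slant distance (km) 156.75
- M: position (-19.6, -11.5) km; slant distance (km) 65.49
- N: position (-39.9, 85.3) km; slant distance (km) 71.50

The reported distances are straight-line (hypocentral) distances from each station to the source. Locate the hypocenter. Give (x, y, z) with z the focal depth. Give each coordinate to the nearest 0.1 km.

x ≈ -66.7 km, y ≈ 24.9 km, depth ≈ 27.3 km

Each station gives a sphere (x−x_i)² + (y−y_i)² + z² = d_i² (stations at z=0).
Subtracting the K sphere from L and M: z² cancels, leaving linear equations in x and y:
292.8 x − 91.2 y = -21801.46
92.2 x − 72.4 y = -7952.73
Solving: x ≈ -66.703, y ≈ 24.899 km (keep extra digits for the depth step; rounded: -66.7, 24.9).
Then from the K sphere: z² = 27.32² − (x + 65.7)² − (y − 24.7)² with x = -66.703, y = 24.899, so z ≈ 27.301 ≈ 27.3 km.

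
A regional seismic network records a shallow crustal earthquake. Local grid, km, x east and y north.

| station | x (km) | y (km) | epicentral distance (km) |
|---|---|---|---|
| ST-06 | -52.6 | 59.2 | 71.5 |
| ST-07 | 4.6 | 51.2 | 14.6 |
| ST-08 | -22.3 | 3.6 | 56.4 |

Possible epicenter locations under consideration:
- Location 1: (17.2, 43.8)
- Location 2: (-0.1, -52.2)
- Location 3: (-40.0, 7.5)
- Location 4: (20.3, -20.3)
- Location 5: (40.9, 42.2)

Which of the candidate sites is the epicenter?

For each candidate, compare |candidate − station| to the reported distance:
Location 1: residuals ST-06 0.0, ST-07 0.0, ST-08 0.0 → max 0.0 km
Location 2: residuals ST-06 51.7, ST-07 88.9, ST-08 3.7 → max 88.9 km
Location 3: residuals ST-06 18.3, ST-07 47.8, ST-08 38.3 → max 47.8 km
Location 4: residuals ST-06 36.4, ST-07 58.6, ST-08 7.6 → max 58.6 km
Location 5: residuals ST-06 23.5, ST-07 22.8, ST-08 17.7 → max 23.5 km
Only Location 1 has all residuals ≈ 0.

Location 1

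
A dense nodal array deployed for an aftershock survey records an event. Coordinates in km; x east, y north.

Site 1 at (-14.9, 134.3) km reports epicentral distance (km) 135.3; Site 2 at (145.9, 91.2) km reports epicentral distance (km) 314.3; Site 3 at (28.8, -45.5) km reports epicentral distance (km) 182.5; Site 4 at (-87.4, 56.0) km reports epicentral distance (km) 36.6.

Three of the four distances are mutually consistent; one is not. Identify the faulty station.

Site 2

Solve using three stations at a time. Using Site 1, Site 3, Site 4 (subtract circle equations pairwise → linear system) gives (x, y) ≈ (-124.0, 54.3).
Distances from that point to each station vs reported:
  Site 1: calculated 135.3 vs reported 135.3 → residual 0.0 km
  Site 2: calculated 272.4 vs reported 314.3 → residual 41.9 km
  Site 3: calculated 182.5 vs reported 182.5 → residual 0.0 km
  Site 4: calculated 36.7 vs reported 36.6 → residual 0.1 km
Site 1, Site 3, Site 4 are mutually consistent (residuals ≈ 0); Site 2 is off by 41.9 km.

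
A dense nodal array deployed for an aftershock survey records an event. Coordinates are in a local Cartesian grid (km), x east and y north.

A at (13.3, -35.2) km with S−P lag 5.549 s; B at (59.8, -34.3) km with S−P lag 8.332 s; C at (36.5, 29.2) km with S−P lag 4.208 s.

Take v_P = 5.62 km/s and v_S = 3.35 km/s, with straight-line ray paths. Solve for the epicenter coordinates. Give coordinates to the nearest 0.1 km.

Distance from S−P lag: d = Δt · v_P v_S / (v_P − v_S) = Δt · (5.62·3.35)/(5.62−3.35) ≈ 8.2938·Δt.
So d_A = 46.02, d_B = 69.10, d_C = 34.90 km.
Circle about each station: (x − 13.3)² + (y + 35.2)² = 46.02²; (x − 59.8)² + (y + 34.3)² = 69.10²; (x − 36.5)² + (y − 29.2)² = 34.90².
Subtracting the A equation from the B and C equations removes the quadratic terms:
93.0 x + 1.8 y = 679.63
46.4 x + 128.8 y = 1668.79
Solving the 2×2 system: x ≈ 7.1, y ≈ 10.4 km.
Check against A (with the unrounded x, y): √((x − 13.3)²+(y + 35.2)²) = 46.01 ≈ 46.02 km. ✓

(7.1, 10.4)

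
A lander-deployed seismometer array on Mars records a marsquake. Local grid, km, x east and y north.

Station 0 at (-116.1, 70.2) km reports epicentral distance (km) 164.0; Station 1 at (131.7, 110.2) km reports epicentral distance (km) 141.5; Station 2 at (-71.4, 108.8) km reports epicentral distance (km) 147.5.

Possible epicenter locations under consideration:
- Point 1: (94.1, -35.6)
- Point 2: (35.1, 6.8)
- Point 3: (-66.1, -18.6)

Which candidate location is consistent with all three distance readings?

Point 2

For each candidate, compare |candidate − station| to the reported distance:
Point 1: residuals Station 0 71.3, Station 1 9.1, Station 2 72.1 → max 72.1 km
Point 2: residuals Station 0 0.0, Station 1 0.0, Station 2 0.0 → max 0.0 km
Point 3: residuals Station 0 62.1, Station 1 94.5, Station 2 20.0 → max 94.5 km
Only Point 2 has all residuals ≈ 0.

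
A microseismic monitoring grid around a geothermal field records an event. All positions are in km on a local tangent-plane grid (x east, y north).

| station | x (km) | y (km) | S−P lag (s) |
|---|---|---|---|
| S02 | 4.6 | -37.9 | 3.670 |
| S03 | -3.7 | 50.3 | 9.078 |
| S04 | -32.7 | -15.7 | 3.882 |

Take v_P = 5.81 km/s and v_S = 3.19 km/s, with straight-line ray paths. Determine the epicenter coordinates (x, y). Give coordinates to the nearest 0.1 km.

x ≈ -5.3 km, y ≈ -13.9 km

Distance from S−P lag: d = Δt · v_P v_S / (v_P − v_S) = Δt · (5.81·3.19)/(5.81−3.19) ≈ 7.0740·Δt.
So d_S02 = 25.96, d_S03 = 64.22, d_S04 = 27.46 km.
Circle about each station: (x − 4.6)² + (y + 37.9)² = 25.96²; (x + 3.7)² + (y − 50.3)² = 64.22²; (x + 32.7)² + (y + 15.7)² = 27.46².
Subtracting pairs of circle equations eliminates x²+y² and gives linear equations (the radical axes):
-16.6 x + 176.4 y = -2364.08
-74.6 x + 44.4 y = -221.92
Solving the 2×2 system: x ≈ -5.3, y ≈ -13.9 km.
Check against S02 (with the unrounded x, y): √((x − 4.6)²+(y + 37.9)²) = 25.96 ≈ 25.96 km. ✓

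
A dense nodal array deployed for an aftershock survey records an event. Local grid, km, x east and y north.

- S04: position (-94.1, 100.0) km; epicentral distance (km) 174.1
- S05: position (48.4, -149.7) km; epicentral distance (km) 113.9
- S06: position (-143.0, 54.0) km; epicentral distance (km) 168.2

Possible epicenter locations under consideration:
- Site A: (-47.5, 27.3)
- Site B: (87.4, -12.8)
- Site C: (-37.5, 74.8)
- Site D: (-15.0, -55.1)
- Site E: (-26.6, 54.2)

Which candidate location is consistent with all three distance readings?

For each candidate, compare |candidate − station| to the reported distance:
Site A: residuals S04 87.7, S05 87.4, S06 69.0 → max 87.7 km
Site B: residuals S04 39.6, S05 28.4, S06 71.7 → max 71.7 km
Site C: residuals S04 112.1, S05 126.5, S06 60.7 → max 126.5 km
Site D: residuals S04 0.0, S05 0.0, S06 0.0 → max 0.0 km
Site E: residuals S04 92.5, S05 103.4, S06 51.8 → max 103.4 km
Only Site D has all residuals ≈ 0.

Site D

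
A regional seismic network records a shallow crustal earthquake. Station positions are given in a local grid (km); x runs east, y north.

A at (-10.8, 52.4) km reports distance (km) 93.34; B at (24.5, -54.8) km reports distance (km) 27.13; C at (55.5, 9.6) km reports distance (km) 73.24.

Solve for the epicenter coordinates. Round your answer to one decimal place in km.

1.7 km east, -40.1 km north

Circle about each station: (x + 10.8)² + (y − 52.4)² = 93.34²; (x − 24.5)² + (y + 54.8)² = 27.13²; (x − 55.5)² + (y − 9.6)² = 73.24².
Subtracting pairs of circle equations eliminates x²+y² and gives linear equations (the radical axes):
70.6 x − 214.4 y = 8717.21
132.6 x − 85.6 y = 3658.27
Solving the 2×2 system: x ≈ 1.7, y ≈ -40.1 km.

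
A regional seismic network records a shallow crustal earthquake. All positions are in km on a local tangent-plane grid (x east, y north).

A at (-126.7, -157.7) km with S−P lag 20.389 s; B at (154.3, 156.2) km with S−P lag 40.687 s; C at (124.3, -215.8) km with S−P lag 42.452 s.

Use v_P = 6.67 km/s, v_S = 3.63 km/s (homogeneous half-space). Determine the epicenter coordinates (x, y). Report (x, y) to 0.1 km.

x ≈ -132.1 km, y ≈ 4.6 km

Distance from S−P lag: d = Δt · v_P v_S / (v_P − v_S) = Δt · (6.67·3.63)/(6.67−3.63) ≈ 7.9645·Δt.
So d_A = 162.39, d_B = 324.05, d_C = 338.11 km.
Circle about each station: (x + 126.7)² + (y + 157.7)² = 162.39²; (x − 154.3)² + (y − 156.2)² = 324.05²; (x − 124.3)² + (y + 215.8)² = 338.11².
Subtracting pairs of circle equations eliminates x²+y² and gives linear equations (the radical axes):
562.0 x + 627.8 y = -71353.14
502.0 x − 116.2 y = -66849.91
Solving the 2×2 system: x ≈ -132.1, y ≈ 4.6 km.
Check against A (with the unrounded x, y): √((x + 126.7)²+(y + 157.7)²) = 162.39 ≈ 162.39 km. ✓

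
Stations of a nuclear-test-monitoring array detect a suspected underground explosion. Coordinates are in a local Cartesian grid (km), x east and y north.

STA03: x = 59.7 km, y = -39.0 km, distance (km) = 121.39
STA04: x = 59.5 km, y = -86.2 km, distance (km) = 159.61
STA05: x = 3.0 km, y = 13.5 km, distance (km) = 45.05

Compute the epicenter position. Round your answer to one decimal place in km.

Circle about each station: (x − 59.7)² + (y + 39.0)² = 121.39²; (x − 59.5)² + (y + 86.2)² = 159.61²; (x − 3.0)² + (y − 13.5)² = 45.05².
Subtracting the STA03 equation from the STA04 and STA05 equations removes the quadratic terms:
-0.4 x − 94.4 y = -4854.22
-113.4 x + 105.0 y = 7812.19
Solving the 2×2 system: x ≈ -21.2, y ≈ 51.5 km.

(-21.2, 51.5)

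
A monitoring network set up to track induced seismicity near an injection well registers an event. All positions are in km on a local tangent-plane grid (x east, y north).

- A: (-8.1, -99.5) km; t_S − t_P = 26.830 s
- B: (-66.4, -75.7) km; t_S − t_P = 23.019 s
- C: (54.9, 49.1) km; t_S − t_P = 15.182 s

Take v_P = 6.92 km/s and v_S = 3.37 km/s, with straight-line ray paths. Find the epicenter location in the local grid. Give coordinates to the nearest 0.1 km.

-41.8 km east, 73.5 km north

Distance from S−P lag: d = Δt · v_P v_S / (v_P − v_S) = Δt · (6.92·3.37)/(6.92−3.37) ≈ 6.5691·Δt.
So d_A = 176.25, d_B = 151.21, d_C = 99.73 km.
Circle about each station: (x + 8.1)² + (y + 99.5)² = 176.25²; (x + 66.4)² + (y + 75.7)² = 151.21²; (x − 54.9)² + (y − 49.1)² = 99.73².
Subtracting pairs of circle equations eliminates x²+y² and gives linear equations (the radical axes):
-116.6 x + 47.6 y = 8373.19
126.0 x + 297.2 y = 16576.95
Solving the 2×2 system: x ≈ -41.8, y ≈ 73.5 km.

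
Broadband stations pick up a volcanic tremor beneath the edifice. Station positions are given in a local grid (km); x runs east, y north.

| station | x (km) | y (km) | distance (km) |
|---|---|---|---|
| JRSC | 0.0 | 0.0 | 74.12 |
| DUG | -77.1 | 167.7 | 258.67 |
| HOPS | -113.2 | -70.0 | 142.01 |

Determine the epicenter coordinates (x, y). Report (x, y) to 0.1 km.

Circle about each station: x² + y² = 74.12²; (x + 77.1)² + (y − 167.7)² = 258.67²; (x + 113.2)² + (y + 70.0)² = 142.01².
Subtracting pairs of circle equations eliminates x²+y² and gives linear equations (the radical axes):
-154.2 x + 335.4 y = -27348.69
-226.4 x − 140.0 y = 3041.17
Solving the 2×2 system: x ≈ 28.8, y ≈ -68.3 km.

x ≈ 28.8 km, y ≈ -68.3 km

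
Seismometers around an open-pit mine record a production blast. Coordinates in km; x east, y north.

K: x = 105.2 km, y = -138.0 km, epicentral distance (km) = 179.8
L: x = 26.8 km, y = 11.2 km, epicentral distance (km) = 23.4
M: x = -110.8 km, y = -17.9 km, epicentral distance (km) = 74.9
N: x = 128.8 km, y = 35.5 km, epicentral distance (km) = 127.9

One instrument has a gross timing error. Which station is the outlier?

M

Solve using three stations at a time. Using K, L, N (subtract circle equations pairwise → linear system) gives (x, y) ≈ (3.4, 10.2).
Distances from that point to each station vs reported:
  K: calculated 179.8 vs reported 179.8 → residual 0.0 km
  L: calculated 23.4 vs reported 23.4 → residual 0.0 km
  M: calculated 117.6 vs reported 74.9 → residual 42.7 km
  N: calculated 127.9 vs reported 127.9 → residual 0.0 km
K, L, N are mutually consistent (residuals ≈ 0); M is off by 42.7 km.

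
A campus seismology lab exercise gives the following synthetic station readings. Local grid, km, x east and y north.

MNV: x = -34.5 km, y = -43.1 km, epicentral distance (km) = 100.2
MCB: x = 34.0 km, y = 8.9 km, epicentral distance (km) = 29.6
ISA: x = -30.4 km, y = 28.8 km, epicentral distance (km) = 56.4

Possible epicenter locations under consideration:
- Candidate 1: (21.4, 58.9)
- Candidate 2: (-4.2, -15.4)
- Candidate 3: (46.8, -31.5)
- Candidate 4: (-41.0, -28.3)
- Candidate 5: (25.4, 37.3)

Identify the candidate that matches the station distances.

Candidate 5

For each candidate, compare |candidate − station| to the reported distance:
Candidate 1: residuals MNV 16.1, MCB 22.0, ISA 3.5 → max 22.0 km
Candidate 2: residuals MNV 59.1, MCB 15.7, ISA 5.0 → max 59.1 km
Candidate 3: residuals MNV 18.1, MCB 12.8, ISA 41.6 → max 41.6 km
Candidate 4: residuals MNV 84.0, MCB 54.1, ISA 1.7 → max 84.0 km
Candidate 5: residuals MNV 0.1, MCB 0.1, ISA 0.0 → max 0.1 km
Only Candidate 5 has all residuals ≈ 0.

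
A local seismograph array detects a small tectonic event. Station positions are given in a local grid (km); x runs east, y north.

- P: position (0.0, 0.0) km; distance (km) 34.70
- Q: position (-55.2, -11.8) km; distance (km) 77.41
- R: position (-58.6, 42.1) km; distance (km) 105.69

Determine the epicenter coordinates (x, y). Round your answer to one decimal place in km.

20.5 km east, -28.0 km north

Circle about each station: x² + y² = 34.70²; (x + 55.2)² + (y + 11.8)² = 77.41²; (x + 58.6)² + (y − 42.1)² = 105.69².
Subtracting the P equation from the Q and R equations removes the quadratic terms:
-110.4 x − 23.6 y = -1601.94
-117.2 x + 84.2 y = -4759.92
Solving the 2×2 system: x ≈ 20.5, y ≈ -28.0 km.
Check against P (with the unrounded x, y): √(x²+y²) = 34.70 ≈ 34.70 km. ✓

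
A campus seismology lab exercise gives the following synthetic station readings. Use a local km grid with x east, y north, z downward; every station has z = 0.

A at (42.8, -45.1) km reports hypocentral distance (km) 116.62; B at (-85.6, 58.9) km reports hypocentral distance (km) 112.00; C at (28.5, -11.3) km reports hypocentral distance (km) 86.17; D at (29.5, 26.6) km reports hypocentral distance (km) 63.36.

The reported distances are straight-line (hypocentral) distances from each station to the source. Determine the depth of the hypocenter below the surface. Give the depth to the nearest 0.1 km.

Each station gives a sphere (x−x_i)² + (y−y_i)² + z² = d_i² (stations at z=0).
Subtracting the A sphere from B and C: z² cancels, leaving linear equations in x and y:
-256.8 x + 208.0 y = 7986.94
-28.6 x + 67.6 y = 3249.05
Solving: x ≈ 11.908, y ≈ 53.101 km (keep extra digits for the depth step; rounded: 11.9, 53.1).
Then from the A sphere: z² = 116.62² − (x − 42.8)² − (y + 45.1)² with x = 11.908, y = 53.101, so z ≈ 54.795 ≈ 54.8 km.

depth ≈ 54.8 km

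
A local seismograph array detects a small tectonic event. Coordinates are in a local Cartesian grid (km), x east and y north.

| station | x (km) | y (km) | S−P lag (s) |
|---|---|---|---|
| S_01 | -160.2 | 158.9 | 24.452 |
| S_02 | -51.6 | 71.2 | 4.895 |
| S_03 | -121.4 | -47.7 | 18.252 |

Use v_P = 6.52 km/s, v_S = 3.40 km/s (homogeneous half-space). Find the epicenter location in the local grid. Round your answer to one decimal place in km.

-29.8 km east, 44.1 km north

Distance from S−P lag: d = Δt · v_P v_S / (v_P − v_S) = Δt · (6.52·3.40)/(6.52−3.40) ≈ 7.1051·Δt.
So d_S_01 = 173.73, d_S_02 = 34.78, d_S_03 = 129.68 km.
Circle about each station: (x + 160.2)² + (y − 158.9)² = 173.73²; (x + 51.6)² + (y − 71.2)² = 34.78²; (x + 121.4)² + (y + 47.7)² = 129.68².
Subtracting pairs of circle equations eliminates x²+y² and gives linear equations (the radical axes):
217.2 x − 175.4 y = -14208.79
77.6 x − 413.2 y = -20534.79
Solving the 2×2 system: x ≈ -29.8, y ≈ 44.1 km.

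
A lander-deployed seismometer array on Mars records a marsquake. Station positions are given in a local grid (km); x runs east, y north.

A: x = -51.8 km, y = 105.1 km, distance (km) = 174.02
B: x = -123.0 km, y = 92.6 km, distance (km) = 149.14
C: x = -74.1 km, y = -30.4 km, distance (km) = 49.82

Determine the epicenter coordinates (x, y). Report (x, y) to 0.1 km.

Circle about each station: (x + 51.8)² + (y − 105.1)² = 174.02²; (x + 123.0)² + (y − 92.6)² = 149.14²; (x + 74.1)² + (y + 30.4)² = 49.82².
Subtracting the A equation from the B and C equations removes the quadratic terms:
-142.4 x − 25.0 y = 18014.73
-44.6 x − 271.0 y = 20486.65
Solving the 2×2 system: x ≈ -116.6, y ≈ -56.4 km.

-116.6 km east, -56.4 km north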